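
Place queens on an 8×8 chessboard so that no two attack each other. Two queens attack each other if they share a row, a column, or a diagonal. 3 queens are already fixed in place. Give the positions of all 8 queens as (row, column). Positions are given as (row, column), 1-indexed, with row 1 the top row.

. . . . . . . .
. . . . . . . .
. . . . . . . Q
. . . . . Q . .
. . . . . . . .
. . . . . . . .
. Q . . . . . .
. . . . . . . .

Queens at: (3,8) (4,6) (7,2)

(1,1) (2,5) (3,8) (4,6) (5,3) (6,7) (7,2) (8,4)

Row 1: attacked by (3,8)→{6,8}; (4,6)→{3,6}; (7,2)→{2,8}. Safe: 1, 4, 5, 7. Place at column 1.
Row 2: attacked by (1,1)→{1,2}; (3,8)→{7,8}; (4,6)→{4,6,8}; (7,2)→{2,7}. Safe: 3, 5. Place at column 5.
Row 5: attacked by (1,1)→{1,5}; (2,5)→{2,5,8}; (3,8)→{6,8}; (4,6)→{5,6,7}; (7,2)→{2,4}. Safe: 3. Place at column 3.
Row 6: attacked by (1,1)→{1,6}; (2,5)→{1,5}; (3,8)→{5,8}; (4,6)→{4,6,8}; (5,3)→{2,3,4}; (7,2)→{1,2,3}. Safe: 7. Place at column 7.
Row 8: attacked by (1,1)→{1,8}; (2,5)→{5}; (3,8)→{3,8}; (4,6)→{2,6}; (5,3)→{3,6}; (6,7)→{5,7}; (7,2)→{1,2,3}. Safe: 4. Place at column 4.
Columns [1, 5, 8, 6, 3, 7, 2, 4], r−c [0, -3, -5, -2, 2, -1, 5, 4], r+c [2, 7, 11, 10, 8, 13, 9, 12] are all distinct, so no two queens attack.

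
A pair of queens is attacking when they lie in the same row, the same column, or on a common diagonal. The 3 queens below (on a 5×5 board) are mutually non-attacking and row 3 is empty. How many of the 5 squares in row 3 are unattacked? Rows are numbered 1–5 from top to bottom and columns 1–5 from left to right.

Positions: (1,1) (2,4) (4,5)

(1,1) attacks row 3 at column 1 and diagonals 3.
(2,4) attacks row 3 at column 4 and diagonals 3, 5.
(4,5) attacks row 3 at column 5 and diagonals 4.
Attacked columns: {1, 3, 4, 5}. Safe: {2}.

1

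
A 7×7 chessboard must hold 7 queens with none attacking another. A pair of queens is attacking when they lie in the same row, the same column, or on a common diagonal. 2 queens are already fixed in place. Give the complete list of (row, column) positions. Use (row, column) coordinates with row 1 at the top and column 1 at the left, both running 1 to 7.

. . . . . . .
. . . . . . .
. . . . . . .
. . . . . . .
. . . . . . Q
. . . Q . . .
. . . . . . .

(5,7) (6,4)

(1,5) (2,2) (3,6) (4,3) (5,7) (6,4) (7,1)

Row 1: attacked by (5,7)→{3,7}; (6,4)→{4}. Safe: 1, 2, 5, 6. Place at column 5.
Row 2: attacked by (1,5)→{4,5,6}; (5,7)→{4,7}; (6,4)→{4}. Safe: 1, 2, 3. Place at column 2.
Row 3: attacked by (1,5)→{3,5,7}; (2,2)→{1,2,3}; (5,7)→{5,7}; (6,4)→{1,4,7}. Safe: 6. Place at column 6.
Row 4: attacked by (1,5)→{2,5}; (2,2)→{2,4}; (3,6)→{5,6,7}; (5,7)→{6,7}; (6,4)→{2,4,6}. Safe: 1, 3. Place at column 3.
Row 7: attacked by (1,5)→{5}; (2,2)→{2,7}; (3,6)→{2,6}; (4,3)→{3,6}; (5,7)→{5,7}; (6,4)→{3,4,5}. Safe: 1. Place at column 1.
Columns [5, 2, 6, 3, 7, 4, 1], r−c [-4, 0, -3, 1, -2, 2, 6], r+c [6, 4, 9, 7, 12, 10, 8] are all distinct, so no two queens attack.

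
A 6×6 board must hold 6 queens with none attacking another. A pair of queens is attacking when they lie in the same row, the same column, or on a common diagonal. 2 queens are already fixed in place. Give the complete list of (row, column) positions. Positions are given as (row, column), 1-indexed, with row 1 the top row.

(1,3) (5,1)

Row 2: attacked by (1,3)→{2,3,4}; (5,1)→{1,4}. Safe: 5, 6. Place at column 6.
Row 3: attacked by (1,3)→{1,3,5}; (2,6)→{5,6}; (5,1)→{1,3}. Safe: 2, 4. Place at column 2.
Row 4: attacked by (1,3)→{3,6}; (2,6)→{4,6}; (3,2)→{1,2,3}; (5,1)→{1,2}. Safe: 5. Place at column 5.
Row 6: attacked by (1,3)→{3}; (2,6)→{2,6}; (3,2)→{2,5}; (4,5)→{3,5}; (5,1)→{1,2}. Safe: 4. Place at column 4.
Columns [3, 6, 2, 5, 1, 4], r−c [-2, -4, 1, -1, 4, 2], r+c [4, 8, 5, 9, 6, 10] are all distinct, so no two queens attack.

(1,3) (2,6) (3,2) (4,5) (5,1) (6,4)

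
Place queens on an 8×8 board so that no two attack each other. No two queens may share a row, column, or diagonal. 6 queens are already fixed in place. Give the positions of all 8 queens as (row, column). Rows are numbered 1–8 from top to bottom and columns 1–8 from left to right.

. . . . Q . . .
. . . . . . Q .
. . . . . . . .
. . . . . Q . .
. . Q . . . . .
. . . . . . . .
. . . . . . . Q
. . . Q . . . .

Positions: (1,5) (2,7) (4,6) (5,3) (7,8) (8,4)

(1,5) (2,7) (3,2) (4,6) (5,3) (6,1) (7,8) (8,4)

Row 3: attacked by (1,5)→{3,5,7}; (2,7)→{6,7,8}; (4,6)→{5,6,7}; (5,3)→{1,3,5}; (7,8)→{4,8}; (8,4)→{4}. Safe: 2. Place at column 2.
Row 6: attacked by (1,5)→{5}; (2,7)→{3,7}; (3,2)→{2,5}; (4,6)→{4,6,8}; (5,3)→{2,3,4}; (7,8)→{7,8}; (8,4)→{2,4,6}. Safe: 1. Place at column 1.
Columns [5, 7, 2, 6, 3, 1, 8, 4], r−c [-4, -5, 1, -2, 2, 5, -1, 4], r+c [6, 9, 5, 10, 8, 7, 15, 12] are all distinct, so no two queens attack.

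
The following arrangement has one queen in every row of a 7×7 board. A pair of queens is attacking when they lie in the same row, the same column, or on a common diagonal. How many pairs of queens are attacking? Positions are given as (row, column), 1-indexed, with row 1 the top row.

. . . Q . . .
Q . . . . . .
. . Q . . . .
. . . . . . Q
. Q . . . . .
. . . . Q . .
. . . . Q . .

Same column: (6,5)–(7,5) (column 5).
Same diagonal: (1,4)–(4,7) (|1−4| = |4−7| = 3); (2,1)–(6,5) (|2−6| = |1−5| = 4); (4,7)–(6,5) (|4−6| = |7−5| = 2).
Total attacking pairs: 4.

4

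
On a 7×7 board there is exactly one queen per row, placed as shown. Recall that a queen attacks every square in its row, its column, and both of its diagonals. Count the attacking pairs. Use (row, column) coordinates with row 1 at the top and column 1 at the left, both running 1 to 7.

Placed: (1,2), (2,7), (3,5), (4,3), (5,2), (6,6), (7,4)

3

Same column: (1,2)–(5,2) (column 2).
Same diagonal: (4,3)–(5,2) (|4−5| = |3−2| = 1); (5,2)–(7,4) (|5−7| = |2−4| = 2).
Total attacking pairs: 3.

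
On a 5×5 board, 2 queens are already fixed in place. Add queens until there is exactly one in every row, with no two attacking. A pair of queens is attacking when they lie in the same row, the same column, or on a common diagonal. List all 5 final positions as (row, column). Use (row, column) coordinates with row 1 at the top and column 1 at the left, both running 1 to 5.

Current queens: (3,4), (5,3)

(1,5) (2,2) (3,4) (4,1) (5,3)

Row 1: attacked by (3,4)→{2,4}; (5,3)→{3}. Safe: 1, 5. Place at column 5.
Row 2: attacked by (1,5)→{4,5}; (3,4)→{3,4,5}; (5,3)→{3}. Safe: 1, 2. Place at column 2.
Row 4: attacked by (1,5)→{2,5}; (2,2)→{2,4}; (3,4)→{3,4,5}; (5,3)→{2,3,4}. Safe: 1. Place at column 1.
Columns [5, 2, 4, 1, 3], r−c [-4, 0, -1, 3, 2], r+c [6, 4, 7, 5, 8] are all distinct, so no two queens attack.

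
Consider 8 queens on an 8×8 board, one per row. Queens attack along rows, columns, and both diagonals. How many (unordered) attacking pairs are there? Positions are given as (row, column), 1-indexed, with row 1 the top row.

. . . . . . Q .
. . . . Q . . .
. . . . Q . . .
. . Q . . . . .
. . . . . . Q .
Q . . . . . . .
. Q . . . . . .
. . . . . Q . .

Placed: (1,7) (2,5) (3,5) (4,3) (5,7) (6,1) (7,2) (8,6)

Same column: (1,7)–(5,7) (column 7); (2,5)–(3,5) (column 5).
Same diagonal: (1,7)–(3,5) (|1−3| = |7−5| = 2); (2,5)–(4,3) (|2−4| = |5−3| = 2); (2,5)–(6,1) (|2−6| = |5−1| = 4); (3,5)–(5,7) (|3−5| = |5−7| = 2); (4,3)–(6,1) (|4−6| = |3−1| = 2); (6,1)–(7,2) (|6−7| = |1−2| = 1).
Total attacking pairs: 8.

8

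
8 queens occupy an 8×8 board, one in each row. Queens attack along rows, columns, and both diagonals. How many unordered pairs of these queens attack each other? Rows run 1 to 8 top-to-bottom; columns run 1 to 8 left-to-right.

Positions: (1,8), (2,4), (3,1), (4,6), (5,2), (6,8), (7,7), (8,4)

Same column: (1,8)–(6,8) (column 8); (2,4)–(8,4) (column 4).
Same diagonal: (2,4)–(4,6) (|2−4| = |4−6| = 2); (2,4)–(6,8) (|2−6| = |4−8| = 4); (4,6)–(6,8) (|4−6| = |6−8| = 2); (6,8)–(7,7) (|6−7| = |8−7| = 1).
Total attacking pairs: 6.

6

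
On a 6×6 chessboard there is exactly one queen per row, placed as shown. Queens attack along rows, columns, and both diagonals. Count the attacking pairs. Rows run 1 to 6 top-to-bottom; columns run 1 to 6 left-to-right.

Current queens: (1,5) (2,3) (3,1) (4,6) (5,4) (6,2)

All columns are distinct and no two queens satisfy |Δrow| = |Δcol|, so no pair attacks.

0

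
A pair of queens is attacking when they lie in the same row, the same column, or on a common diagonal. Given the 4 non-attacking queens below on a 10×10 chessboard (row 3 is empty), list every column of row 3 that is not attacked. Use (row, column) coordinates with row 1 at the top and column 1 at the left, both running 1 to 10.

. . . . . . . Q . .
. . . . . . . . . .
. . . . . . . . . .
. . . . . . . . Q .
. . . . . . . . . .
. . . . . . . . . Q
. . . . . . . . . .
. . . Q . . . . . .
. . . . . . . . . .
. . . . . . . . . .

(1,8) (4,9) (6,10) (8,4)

(1,8) attacks row 3 at column 8 and diagonals 6, 10.
(4,9) attacks row 3 at column 9 and diagonals 8, 10.
(6,10) attacks row 3 at column 10 and diagonals 7.
(8,4) attacks row 3 at column 4 and diagonals 9.
Attacked columns: {4, 6, 7, 8, 9, 10}. Safe: {1, 2, 3, 5}.

columns 1, 2, 3, 5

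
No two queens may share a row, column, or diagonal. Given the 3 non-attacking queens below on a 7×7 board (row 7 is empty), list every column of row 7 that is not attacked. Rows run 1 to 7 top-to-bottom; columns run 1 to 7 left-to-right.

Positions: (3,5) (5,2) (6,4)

columns 6, 7

(3,5) attacks row 7 at column 5 and diagonals 1.
(5,2) attacks row 7 at column 2 and diagonals 4.
(6,4) attacks row 7 at column 4 and diagonals 3, 5.
Attacked columns: {1, 2, 3, 4, 5}. Safe: {6, 7}.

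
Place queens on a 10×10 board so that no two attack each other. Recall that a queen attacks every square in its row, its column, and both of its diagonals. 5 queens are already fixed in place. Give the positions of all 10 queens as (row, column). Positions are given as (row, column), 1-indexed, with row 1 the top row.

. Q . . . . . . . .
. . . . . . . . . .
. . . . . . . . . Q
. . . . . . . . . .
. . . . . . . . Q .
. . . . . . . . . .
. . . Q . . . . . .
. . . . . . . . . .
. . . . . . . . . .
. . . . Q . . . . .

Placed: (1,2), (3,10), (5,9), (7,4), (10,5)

Row 2: attacked by (1,2)→{1,2,3}; (3,10)→{9,10}; (5,9)→{6,9}; (7,4)→{4,9}; (10,5)→{5}. Safe: 7, 8. Place at column 8.
Row 4: attacked by (1,2)→{2,5}; (2,8)→{6,8,10}; (3,10)→{9,10}; (5,9)→{8,9,10}; (7,4)→{1,4,7}; (10,5)→{5}. Safe: 3. Place at column 3.
Row 6: attacked by (1,2)→{2,7}; (2,8)→{4,8}; (3,10)→{7,10}; (4,3)→{1,3,5}; (5,9)→{8,9,10}; (7,4)→{3,4,5}; (10,5)→{1,5,9}. Safe: 6. Place at column 6.
Row 8: attacked by (1,2)→{2,9}; (2,8)→{2,8}; (3,10)→{5,10}; (4,3)→{3,7}; (5,9)→{6,9}; (6,6)→{4,6,8}; (7,4)→{3,4,5}; (10,5)→{3,5,7}. Safe: 1. Place at column 1.
Row 9: attacked by (1,2)→{2,10}; (2,8)→{1,8}; (3,10)→{4,10}; (4,3)→{3,8}; (5,9)→{5,9}; (6,6)→{3,6,9}; (7,4)→{2,4,6}; (8,1)→{1,2}; (10,5)→{4,5,6}. Safe: 7. Place at column 7.
Columns [2, 8, 10, 3, 9, 6, 4, 1, 7, 5], r−c [-1, -6, -7, 1, -4, 0, 3, 7, 2, 5], r+c [3, 10, 13, 7, 14, 12, 11, 9, 16, 15] are all distinct, so no two queens attack.

(1,2) (2,8) (3,10) (4,3) (5,9) (6,6) (7,4) (8,1) (9,7) (10,5)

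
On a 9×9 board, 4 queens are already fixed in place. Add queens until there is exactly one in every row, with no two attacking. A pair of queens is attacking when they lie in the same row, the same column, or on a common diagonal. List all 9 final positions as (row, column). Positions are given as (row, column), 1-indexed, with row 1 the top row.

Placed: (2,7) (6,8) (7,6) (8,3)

(1,5) (2,7) (3,9) (4,4) (5,2) (6,8) (7,6) (8,3) (9,1)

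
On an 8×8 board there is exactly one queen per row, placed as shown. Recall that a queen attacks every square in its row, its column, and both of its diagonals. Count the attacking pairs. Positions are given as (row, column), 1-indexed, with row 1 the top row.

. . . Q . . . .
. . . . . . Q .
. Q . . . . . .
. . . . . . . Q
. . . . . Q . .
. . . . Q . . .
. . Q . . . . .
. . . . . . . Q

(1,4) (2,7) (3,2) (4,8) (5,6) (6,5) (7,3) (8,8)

4

Same column: (4,8)–(8,8) (column 8).
Same diagonal: (1,4)–(3,2) (|1−3| = |4−2| = 2); (3,2)–(6,5) (|3−6| = |2−5| = 3); (5,6)–(6,5) (|5−6| = |6−5| = 1).
Total attacking pairs: 4.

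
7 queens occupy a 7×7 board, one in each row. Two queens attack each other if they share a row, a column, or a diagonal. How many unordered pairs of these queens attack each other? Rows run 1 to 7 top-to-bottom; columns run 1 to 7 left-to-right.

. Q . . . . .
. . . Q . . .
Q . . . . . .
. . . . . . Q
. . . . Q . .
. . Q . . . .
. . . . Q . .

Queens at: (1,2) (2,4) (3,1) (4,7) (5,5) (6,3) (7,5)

Same column: (5,5)–(7,5) (column 5).
Same diagonal: (3,1)–(7,5) (|3−7| = |1−5| = 4).
Total attacking pairs: 2.

2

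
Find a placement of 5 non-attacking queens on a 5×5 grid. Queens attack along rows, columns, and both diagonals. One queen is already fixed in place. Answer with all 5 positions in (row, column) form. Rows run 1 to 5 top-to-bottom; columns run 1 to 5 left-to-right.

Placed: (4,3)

(1,2) (2,4) (3,1) (4,3) (5,5)

Row 1: attacked by (4,3)→{3}. Safe: 1, 2, 4, 5. Place at column 2.
Row 2: attacked by (1,2)→{1,2,3}; (4,3)→{1,3,5}. Safe: 4. Place at column 4.
Row 3: attacked by (1,2)→{2,4}; (2,4)→{3,4,5}; (4,3)→{2,3,4}. Safe: 1. Place at column 1.
Row 5: attacked by (1,2)→{2}; (2,4)→{1,4}; (3,1)→{1,3}; (4,3)→{2,3,4}. Safe: 5. Place at column 5.
Columns [2, 4, 1, 3, 5], r−c [-1, -2, 2, 1, 0], r+c [3, 6, 4, 7, 10] are all distinct, so no two queens attack.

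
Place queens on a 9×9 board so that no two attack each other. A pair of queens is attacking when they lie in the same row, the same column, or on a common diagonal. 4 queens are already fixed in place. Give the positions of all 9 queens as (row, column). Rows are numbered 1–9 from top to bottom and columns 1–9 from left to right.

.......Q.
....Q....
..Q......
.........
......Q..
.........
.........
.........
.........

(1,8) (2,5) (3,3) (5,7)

Row 4: attacked by (1,8)→{5,8}; (2,5)→{3,5,7}; (3,3)→{2,3,4}; (5,7)→{6,7,8}. Safe: 1, 9. Place at column 9.
Row 6: attacked by (1,8)→{3,8}; (2,5)→{1,5,9}; (3,3)→{3,6}; (4,9)→{7,9}; (5,7)→{6,7,8}. Safe: 2, 4. Place at column 2.
Row 7: attacked by (1,8)→{2,8}; (2,5)→{5}; (3,3)→{3,7}; (4,9)→{6,9}; (5,7)→{5,7,9}; (6,2)→{1,2,3}. Safe: 4. Place at column 4.
Row 8: attacked by (1,8)→{1,8}; (2,5)→{5}; (3,3)→{3,8}; (4,9)→{5,9}; (5,7)→{4,7}; (6,2)→{2,4}; (7,4)→{3,4,5}. Safe: 6. Place at column 6.
Row 9: attacked by (1,8)→{8}; (2,5)→{5}; (3,3)→{3,9}; (4,9)→{4,9}; (5,7)→{3,7}; (6,2)→{2,5}; (7,4)→{2,4,6}; (8,6)→{5,6,7}. Safe: 1. Place at column 1.
Columns [8, 5, 3, 9, 7, 2, 4, 6, 1], r−c [-7, -3, 0, -5, -2, 4, 3, 2, 8], r+c [9, 7, 6, 13, 12, 8, 11, 14, 10] are all distinct, so no two queens attack.

(1,8) (2,5) (3,3) (4,9) (5,7) (6,2) (7,4) (8,6) (9,1)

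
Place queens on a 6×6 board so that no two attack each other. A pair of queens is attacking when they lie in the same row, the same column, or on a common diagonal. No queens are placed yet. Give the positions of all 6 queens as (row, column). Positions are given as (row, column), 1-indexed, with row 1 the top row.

Row 1: Safe: 1, 2, 3, 4, 5, 6. Place at column 2.
Row 2: attacked by (1,2)→{1,2,3}. Safe: 4, 5, 6. Place at column 4.
Row 3: attacked by (1,2)→{2,4}; (2,4)→{3,4,5}. Safe: 1, 6. Place at column 6.
Row 4: attacked by (1,2)→{2,5}; (2,4)→{2,4,6}; (3,6)→{5,6}. Safe: 1, 3. Place at column 1.
Row 5: attacked by (1,2)→{2,6}; (2,4)→{1,4}; (3,6)→{4,6}; (4,1)→{1,2}. Safe: 3, 5. Place at column 3.
Row 6: attacked by (1,2)→{2}; (2,4)→{4}; (3,6)→{3,6}; (4,1)→{1,3}; (5,3)→{2,3,4}. Safe: 5. Place at column 5.
Columns [2, 4, 6, 1, 3, 5], r−c [-1, -2, -3, 3, 2, 1], r+c [3, 6, 9, 5, 8, 11] are all distinct, so no two queens attack.

(1,2) (2,4) (3,6) (4,1) (5,3) (6,5)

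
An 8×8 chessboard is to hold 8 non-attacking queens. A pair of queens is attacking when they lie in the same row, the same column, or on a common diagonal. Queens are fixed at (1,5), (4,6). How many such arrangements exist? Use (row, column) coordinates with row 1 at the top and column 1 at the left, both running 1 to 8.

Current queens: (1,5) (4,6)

Branch on row 2: col 1 → 2; col 2 → 1; col 3 → 1; col 7 → 2.
Sum: 2 + 1 + 1 + 2 = 6.

6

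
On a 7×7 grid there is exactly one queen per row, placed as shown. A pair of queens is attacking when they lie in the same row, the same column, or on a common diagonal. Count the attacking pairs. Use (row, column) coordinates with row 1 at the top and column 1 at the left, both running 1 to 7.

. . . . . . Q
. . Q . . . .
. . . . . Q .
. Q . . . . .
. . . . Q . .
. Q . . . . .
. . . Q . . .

Same column: (4,2)–(6,2) (column 2).
Same diagonal: (1,7)–(6,2) (|1−6| = |7−2| = 5).
Total attacking pairs: 2.

2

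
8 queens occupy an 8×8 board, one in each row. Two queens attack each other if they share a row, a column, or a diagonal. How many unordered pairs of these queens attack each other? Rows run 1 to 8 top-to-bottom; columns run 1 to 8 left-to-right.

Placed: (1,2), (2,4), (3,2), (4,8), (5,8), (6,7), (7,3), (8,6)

4

Same column: (1,2)–(3,2) (column 2); (4,8)–(5,8) (column 8).
Same diagonal: (1,2)–(6,7) (|1−6| = |2−7| = 5); (5,8)–(6,7) (|5−6| = |8−7| = 1).
Total attacking pairs: 4.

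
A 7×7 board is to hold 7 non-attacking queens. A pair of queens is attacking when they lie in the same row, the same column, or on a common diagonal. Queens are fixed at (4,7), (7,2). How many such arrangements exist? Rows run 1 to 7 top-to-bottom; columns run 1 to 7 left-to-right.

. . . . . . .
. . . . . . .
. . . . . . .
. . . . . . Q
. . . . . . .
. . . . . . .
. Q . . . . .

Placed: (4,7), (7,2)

2

Branch on row 1: col 1 → 0; col 3 → 0; col 5 → 1; col 6 → 1.
Sum: 0 + 0 + 1 + 1 = 2.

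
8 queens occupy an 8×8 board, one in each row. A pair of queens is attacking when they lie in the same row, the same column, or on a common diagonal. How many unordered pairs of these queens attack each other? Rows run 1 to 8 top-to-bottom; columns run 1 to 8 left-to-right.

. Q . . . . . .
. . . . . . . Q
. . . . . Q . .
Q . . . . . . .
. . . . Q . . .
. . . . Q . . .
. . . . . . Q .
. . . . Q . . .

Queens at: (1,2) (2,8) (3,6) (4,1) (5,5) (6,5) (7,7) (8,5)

Same column: (5,5)–(6,5) (column 5); (5,5)–(8,5) (column 5); (6,5)–(8,5) (column 5).
Same diagonal: (2,8)–(5,5) (|2−5| = |8−5| = 3); (4,1)–(8,5) (|4−8| = |1−5| = 4); (5,5)–(7,7) (|5−7| = |5−7| = 2).
Total attacking pairs: 6.

6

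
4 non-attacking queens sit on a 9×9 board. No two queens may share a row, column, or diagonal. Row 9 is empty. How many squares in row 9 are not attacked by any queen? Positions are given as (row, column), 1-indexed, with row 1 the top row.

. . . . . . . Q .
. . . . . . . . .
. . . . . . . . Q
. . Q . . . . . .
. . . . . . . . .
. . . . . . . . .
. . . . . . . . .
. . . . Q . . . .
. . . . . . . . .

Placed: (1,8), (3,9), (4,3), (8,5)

3

(1,8) attacks row 9 at column 8.
(3,9) attacks row 9 at column 9 and diagonals 3.
(4,3) attacks row 9 at column 3 and diagonals 8.
(8,5) attacks row 9 at column 5 and diagonals 4, 6.
Attacked columns: {3, 4, 5, 6, 8, 9}. Safe: {1, 2, 7}.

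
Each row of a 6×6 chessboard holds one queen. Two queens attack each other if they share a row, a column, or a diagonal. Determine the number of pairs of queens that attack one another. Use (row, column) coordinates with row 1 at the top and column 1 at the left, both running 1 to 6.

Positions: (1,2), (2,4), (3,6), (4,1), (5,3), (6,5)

All columns are distinct and no two queens satisfy |Δrow| = |Δcol|, so no pair attacks.

0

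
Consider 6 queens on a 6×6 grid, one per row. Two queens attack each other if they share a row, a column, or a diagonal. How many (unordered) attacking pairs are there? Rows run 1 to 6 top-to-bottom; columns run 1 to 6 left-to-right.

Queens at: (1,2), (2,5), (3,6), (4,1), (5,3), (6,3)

Same column: (5,3)–(6,3) (column 3).
Same diagonal: (2,5)–(3,6) (|2−3| = |5−6| = 1); (3,6)–(6,3) (|3−6| = |6−3| = 3); (4,1)–(6,3) (|4−6| = |1−3| = 2).
Total attacking pairs: 4.

4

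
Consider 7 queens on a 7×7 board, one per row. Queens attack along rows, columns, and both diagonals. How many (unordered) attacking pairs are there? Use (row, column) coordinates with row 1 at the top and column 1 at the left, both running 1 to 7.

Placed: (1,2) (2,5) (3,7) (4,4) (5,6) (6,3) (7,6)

Same column: (5,6)–(7,6) (column 6).
Same diagonal: (1,2)–(5,6) (|1−5| = |2−6| = 4).
Total attacking pairs: 2.

2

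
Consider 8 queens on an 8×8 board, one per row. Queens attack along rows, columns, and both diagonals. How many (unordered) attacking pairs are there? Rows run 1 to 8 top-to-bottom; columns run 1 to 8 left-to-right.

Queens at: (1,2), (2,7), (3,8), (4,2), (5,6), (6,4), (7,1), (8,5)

5

Same column: (1,2)–(4,2) (column 2).
Same diagonal: (1,2)–(5,6) (|1−5| = |2−6| = 4); (2,7)–(3,8) (|2−3| = |7−8| = 1); (3,8)–(5,6) (|3−5| = |8−6| = 2); (4,2)–(6,4) (|4−6| = |2−4| = 2).
Total attacking pairs: 5.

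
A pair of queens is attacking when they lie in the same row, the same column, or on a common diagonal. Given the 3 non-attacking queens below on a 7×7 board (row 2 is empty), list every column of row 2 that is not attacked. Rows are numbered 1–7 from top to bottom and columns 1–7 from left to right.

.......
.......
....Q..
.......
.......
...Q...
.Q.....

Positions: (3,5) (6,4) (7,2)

(3,5) attacks row 2 at column 5 and diagonals 4, 6.
(6,4) attacks row 2 at column 4.
(7,2) attacks row 2 at column 2 and diagonals 7.
Attacked columns: {2, 4, 5, 6, 7}. Safe: {1, 3}.

columns 1, 3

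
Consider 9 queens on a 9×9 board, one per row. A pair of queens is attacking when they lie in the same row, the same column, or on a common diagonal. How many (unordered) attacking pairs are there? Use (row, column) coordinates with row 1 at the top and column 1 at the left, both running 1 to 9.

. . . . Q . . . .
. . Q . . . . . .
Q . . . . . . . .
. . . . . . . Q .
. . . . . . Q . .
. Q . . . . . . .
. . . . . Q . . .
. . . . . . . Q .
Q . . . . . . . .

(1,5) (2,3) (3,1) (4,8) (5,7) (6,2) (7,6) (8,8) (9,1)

Same column: (3,1)–(9,1) (column 1); (4,8)–(8,8) (column 8).
Same diagonal: (1,5)–(4,8) (|1−4| = |5−8| = 3); (4,8)–(5,7) (|4−5| = |8−7| = 1).
Total attacking pairs: 4.

4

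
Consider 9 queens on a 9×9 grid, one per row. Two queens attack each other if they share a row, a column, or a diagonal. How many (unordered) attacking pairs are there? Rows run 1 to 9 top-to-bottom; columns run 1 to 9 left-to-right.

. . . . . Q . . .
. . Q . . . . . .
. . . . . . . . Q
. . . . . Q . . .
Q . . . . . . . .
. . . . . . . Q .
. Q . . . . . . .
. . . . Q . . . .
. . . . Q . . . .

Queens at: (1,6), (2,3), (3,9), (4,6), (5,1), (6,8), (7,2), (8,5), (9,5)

Same column: (1,6)–(4,6) (column 6); (8,5)–(9,5) (column 5).
Same diagonal: (4,6)–(6,8) (|4−6| = |6−8| = 2); (5,1)–(9,5) (|5−9| = |1−5| = 4); (6,8)–(9,5) (|6−9| = |8−5| = 3).
Total attacking pairs: 5.

5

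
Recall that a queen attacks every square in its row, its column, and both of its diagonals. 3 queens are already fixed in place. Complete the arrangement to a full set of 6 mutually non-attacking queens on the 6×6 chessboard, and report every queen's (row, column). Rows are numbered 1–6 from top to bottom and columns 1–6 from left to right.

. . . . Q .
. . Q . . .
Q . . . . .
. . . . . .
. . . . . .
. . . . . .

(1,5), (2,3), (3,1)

Row 4: attacked by (1,5)→{2,5}; (2,3)→{1,3,5}; (3,1)→{1,2}. Safe: 4, 6. Place at column 6.
Row 5: attacked by (1,5)→{1,5}; (2,3)→{3,6}; (3,1)→{1,3}; (4,6)→{5,6}. Safe: 2, 4. Place at column 4.
Row 6: attacked by (1,5)→{5}; (2,3)→{3}; (3,1)→{1,4}; (4,6)→{4,6}; (5,4)→{3,4,5}. Safe: 2. Place at column 2.
Columns [5, 3, 1, 6, 4, 2], r−c [-4, -1, 2, -2, 1, 4], r+c [6, 5, 4, 10, 9, 8] are all distinct, so no two queens attack.

(1,5) (2,3) (3,1) (4,6) (5,4) (6,2)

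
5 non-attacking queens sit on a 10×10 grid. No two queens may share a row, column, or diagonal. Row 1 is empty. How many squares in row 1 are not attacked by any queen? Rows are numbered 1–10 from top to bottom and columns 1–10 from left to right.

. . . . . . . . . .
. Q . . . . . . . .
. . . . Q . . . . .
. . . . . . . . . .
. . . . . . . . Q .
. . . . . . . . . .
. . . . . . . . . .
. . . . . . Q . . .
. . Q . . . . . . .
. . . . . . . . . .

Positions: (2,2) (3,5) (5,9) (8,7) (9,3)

4

(2,2) attacks row 1 at column 2 and diagonals 1, 3.
(3,5) attacks row 1 at column 5 and diagonals 3, 7.
(5,9) attacks row 1 at column 9 and diagonals 5.
(8,7) attacks row 1 at column 7.
(9,3) attacks row 1 at column 3.
Attacked columns: {1, 2, 3, 5, 7, 9}. Safe: {4, 6, 8, 10}.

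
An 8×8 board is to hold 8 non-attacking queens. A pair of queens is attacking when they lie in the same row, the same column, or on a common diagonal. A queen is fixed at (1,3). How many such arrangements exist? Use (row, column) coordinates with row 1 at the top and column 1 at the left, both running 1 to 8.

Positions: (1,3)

Branch on row 2: col 1 → 1; col 5 → 4; col 6 → 8; col 7 → 2; col 8 → 1.
Sum: 1 + 4 + 8 + 2 + 1 = 16.

16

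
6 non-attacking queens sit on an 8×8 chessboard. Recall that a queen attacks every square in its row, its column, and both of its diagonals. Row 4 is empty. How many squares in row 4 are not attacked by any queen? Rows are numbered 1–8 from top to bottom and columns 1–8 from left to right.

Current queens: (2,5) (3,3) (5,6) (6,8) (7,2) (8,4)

(2,5) attacks row 4 at column 5 and diagonals 3, 7.
(3,3) attacks row 4 at column 3 and diagonals 2, 4.
(5,6) attacks row 4 at column 6 and diagonals 5, 7.
(6,8) attacks row 4 at column 8 and diagonals 6.
(7,2) attacks row 4 at column 2 and diagonals 5.
(8,4) attacks row 4 at column 4 and diagonals 8.
Attacked columns: {2, 3, 4, 5, 6, 7, 8}. Safe: {1}.

1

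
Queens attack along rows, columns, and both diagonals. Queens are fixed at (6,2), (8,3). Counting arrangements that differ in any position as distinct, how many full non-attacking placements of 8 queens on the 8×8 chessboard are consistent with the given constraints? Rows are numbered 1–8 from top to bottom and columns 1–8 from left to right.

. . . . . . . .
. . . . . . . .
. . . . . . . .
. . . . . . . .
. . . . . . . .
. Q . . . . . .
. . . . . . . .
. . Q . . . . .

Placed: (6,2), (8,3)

Branch on row 1: col 1 → 1; col 4 → 2; col 5 → 2; col 6 → 2; col 8 → 0.
Sum: 1 + 2 + 2 + 2 + 0 = 7.

7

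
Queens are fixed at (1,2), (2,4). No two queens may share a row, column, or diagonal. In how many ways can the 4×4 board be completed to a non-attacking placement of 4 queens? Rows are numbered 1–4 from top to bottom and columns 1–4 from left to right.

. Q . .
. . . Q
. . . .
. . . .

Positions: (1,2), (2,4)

Branch on row 3: col 1 → 1.
Sum: 1 = 1.

1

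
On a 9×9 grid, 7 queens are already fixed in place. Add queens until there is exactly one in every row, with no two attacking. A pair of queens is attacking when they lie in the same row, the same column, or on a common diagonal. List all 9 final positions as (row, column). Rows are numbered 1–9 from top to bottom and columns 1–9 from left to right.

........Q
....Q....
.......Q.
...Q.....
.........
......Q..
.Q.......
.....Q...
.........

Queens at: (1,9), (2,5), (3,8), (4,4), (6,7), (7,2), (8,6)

(1,9) (2,5) (3,8) (4,4) (5,1) (6,7) (7,2) (8,6) (9,3)

Row 5: attacked by (1,9)→{5,9}; (2,5)→{2,5,8}; (3,8)→{6,8}; (4,4)→{3,4,5}; (6,7)→{6,7,8}; (7,2)→{2,4}; (8,6)→{3,6,9}. Safe: 1. Place at column 1.
Row 9: attacked by (1,9)→{1,9}; (2,5)→{5}; (3,8)→{2,8}; (4,4)→{4,9}; (5,1)→{1,5}; (6,7)→{4,7}; (7,2)→{2,4}; (8,6)→{5,6,7}. Safe: 3. Place at column 3.
Columns [9, 5, 8, 4, 1, 7, 2, 6, 3], r−c [-8, -3, -5, 0, 4, -1, 5, 2, 6], r+c [10, 7, 11, 8, 6, 13, 9, 14, 12] are all distinct, so no two queens attack.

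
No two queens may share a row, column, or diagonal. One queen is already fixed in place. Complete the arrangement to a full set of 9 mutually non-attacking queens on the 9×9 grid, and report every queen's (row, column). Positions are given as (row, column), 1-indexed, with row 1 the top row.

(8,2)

(1,1) (2,4) (3,8) (4,3) (5,9) (6,7) (7,5) (8,2) (9,6)

Row 1: attacked by (8,2)→{2,9}. Safe: 1, 3, 4, 5, 6, 7, 8. Place at column 1.
Row 2: attacked by (1,1)→{1,2}; (8,2)→{2,8}. Safe: 3, 4, 5, 6, 7, 9. Place at column 4.
Row 3: attacked by (1,1)→{1,3}; (2,4)→{3,4,5}; (8,2)→{2,7}. Safe: 6, 8, 9. Place at column 8.
Row 4: attacked by (1,1)→{1,4}; (2,4)→{2,4,6}; (3,8)→{7,8,9}; (8,2)→{2,6}. Safe: 3, 5. Place at column 3.
Row 5: attacked by (1,1)→{1,5}; (2,4)→{1,4,7}; (3,8)→{6,8}; (4,3)→{2,3,4}; (8,2)→{2,5}. Safe: 9. Place at column 9.
Row 6: attacked by (1,1)→{1,6}; (2,4)→{4,8}; (3,8)→{5,8}; (4,3)→{1,3,5}; (5,9)→{8,9}; (8,2)→{2,4}. Safe: 7. Place at column 7.
Row 7: attacked by (1,1)→{1,7}; (2,4)→{4,9}; (3,8)→{4,8}; (4,3)→{3,6}; (5,9)→{7,9}; (6,7)→{6,7,8}; (8,2)→{1,2,3}. Safe: 5. Place at column 5.
Row 9: attacked by (1,1)→{1,9}; (2,4)→{4}; (3,8)→{2,8}; (4,3)→{3,8}; (5,9)→{5,9}; (6,7)→{4,7}; (7,5)→{3,5,7}; (8,2)→{1,2,3}. Safe: 6. Place at column 6.
Columns [1, 4, 8, 3, 9, 7, 5, 2, 6], r−c [0, -2, -5, 1, -4, -1, 2, 6, 3], r+c [2, 6, 11, 7, 14, 13, 12, 10, 15] are all distinct, so no two queens attack.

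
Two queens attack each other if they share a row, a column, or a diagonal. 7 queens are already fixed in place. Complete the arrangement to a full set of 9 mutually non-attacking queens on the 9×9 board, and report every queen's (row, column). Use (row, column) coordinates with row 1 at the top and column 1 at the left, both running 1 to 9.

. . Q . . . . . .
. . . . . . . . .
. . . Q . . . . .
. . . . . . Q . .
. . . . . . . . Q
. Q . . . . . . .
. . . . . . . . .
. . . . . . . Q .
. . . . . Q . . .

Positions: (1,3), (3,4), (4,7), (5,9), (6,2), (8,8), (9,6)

(1,3) (2,1) (3,4) (4,7) (5,9) (6,2) (7,5) (8,8) (9,6)

Row 2: attacked by (1,3)→{2,3,4}; (3,4)→{3,4,5}; (4,7)→{5,7,9}; (5,9)→{6,9}; (6,2)→{2,6}; (8,8)→{2,8}; (9,6)→{6}. Safe: 1. Place at column 1.
Row 7: attacked by (1,3)→{3,9}; (2,1)→{1,6}; (3,4)→{4,8}; (4,7)→{4,7}; (5,9)→{7,9}; (6,2)→{1,2,3}; (8,8)→{7,8,9}; (9,6)→{4,6,8}. Safe: 5. Place at column 5.
Columns [3, 1, 4, 7, 9, 2, 5, 8, 6], r−c [-2, 1, -1, -3, -4, 4, 2, 0, 3], r+c [4, 3, 7, 11, 14, 8, 12, 16, 15] are all distinct, so no two queens attack.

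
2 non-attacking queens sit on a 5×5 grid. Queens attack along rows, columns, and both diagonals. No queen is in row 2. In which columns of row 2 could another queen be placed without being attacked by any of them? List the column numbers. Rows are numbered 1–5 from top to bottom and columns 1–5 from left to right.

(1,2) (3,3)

(1,2) attacks row 2 at column 2 and diagonals 1, 3.
(3,3) attacks row 2 at column 3 and diagonals 2, 4.
Attacked columns: {1, 2, 3, 4}. Safe: {5}.

columns 5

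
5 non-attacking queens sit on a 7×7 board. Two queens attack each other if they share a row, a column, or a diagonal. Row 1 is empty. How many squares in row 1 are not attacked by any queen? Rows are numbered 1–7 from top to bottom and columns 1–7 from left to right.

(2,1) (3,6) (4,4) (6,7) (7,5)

(2,1) attacks row 1 at column 1 and diagonals 2.
(3,6) attacks row 1 at column 6 and diagonals 4.
(4,4) attacks row 1 at column 4 and diagonals 1, 7.
(6,7) attacks row 1 at column 7 and diagonals 2.
(7,5) attacks row 1 at column 5.
Attacked columns: {1, 2, 4, 5, 6, 7}. Safe: {3}.

1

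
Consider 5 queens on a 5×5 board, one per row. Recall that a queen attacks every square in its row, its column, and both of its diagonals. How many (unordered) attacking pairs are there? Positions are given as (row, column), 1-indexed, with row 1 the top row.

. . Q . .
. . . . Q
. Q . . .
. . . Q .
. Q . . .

Same column: (3,2)–(5,2) (column 2).
Same diagonal: (2,5)–(5,2) (|2−5| = |5−2| = 3).
Total attacking pairs: 2.

2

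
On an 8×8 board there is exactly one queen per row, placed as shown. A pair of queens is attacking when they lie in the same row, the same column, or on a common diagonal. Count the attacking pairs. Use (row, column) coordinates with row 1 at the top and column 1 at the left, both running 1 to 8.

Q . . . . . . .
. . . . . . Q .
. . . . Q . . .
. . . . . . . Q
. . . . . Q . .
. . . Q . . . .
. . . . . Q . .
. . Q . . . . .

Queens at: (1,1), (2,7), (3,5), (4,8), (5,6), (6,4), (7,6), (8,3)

2

Same column: (5,6)–(7,6) (column 6).
Same diagonal: (5,6)–(8,3) (|5−8| = |6−3| = 3).
Total attacking pairs: 2.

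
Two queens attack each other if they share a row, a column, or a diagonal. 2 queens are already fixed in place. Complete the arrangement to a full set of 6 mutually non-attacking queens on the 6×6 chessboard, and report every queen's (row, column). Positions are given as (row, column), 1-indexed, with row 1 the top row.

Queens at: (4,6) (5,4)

(1,5) (2,3) (3,1) (4,6) (5,4) (6,2)

Row 1: attacked by (4,6)→{3,6}; (5,4)→{4}. Safe: 1, 2, 5. Place at column 5.
Row 2: attacked by (1,5)→{4,5,6}; (4,6)→{4,6}; (5,4)→{1,4}. Safe: 2, 3. Place at column 3.
Row 3: attacked by (1,5)→{3,5}; (2,3)→{2,3,4}; (4,6)→{5,6}; (5,4)→{2,4,6}. Safe: 1. Place at column 1.
Row 6: attacked by (1,5)→{5}; (2,3)→{3}; (3,1)→{1,4}; (4,6)→{4,6}; (5,4)→{3,4,5}. Safe: 2. Place at column 2.
Columns [5, 3, 1, 6, 4, 2], r−c [-4, -1, 2, -2, 1, 4], r+c [6, 5, 4, 10, 9, 8] are all distinct, so no two queens attack.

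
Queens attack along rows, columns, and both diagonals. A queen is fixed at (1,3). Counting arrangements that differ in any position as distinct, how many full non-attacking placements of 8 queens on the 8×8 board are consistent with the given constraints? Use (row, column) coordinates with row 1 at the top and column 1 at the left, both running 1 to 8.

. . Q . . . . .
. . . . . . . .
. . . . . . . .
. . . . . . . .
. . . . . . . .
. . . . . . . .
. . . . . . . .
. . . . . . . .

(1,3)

16

Branch on row 2: col 1 → 1; col 5 → 4; col 6 → 8; col 7 → 2; col 8 → 1.
Sum: 1 + 4 + 8 + 2 + 1 = 16.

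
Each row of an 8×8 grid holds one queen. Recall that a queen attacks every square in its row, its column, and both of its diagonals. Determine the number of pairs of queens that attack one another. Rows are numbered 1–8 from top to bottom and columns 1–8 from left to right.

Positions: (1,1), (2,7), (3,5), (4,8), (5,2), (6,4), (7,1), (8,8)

Same column: (1,1)–(7,1) (column 1); (4,8)–(8,8) (column 8).
Same diagonal: (1,1)–(8,8) (|1−8| = |1−8| = 7); (3,5)–(7,1) (|3−7| = |5−1| = 4).
Total attacking pairs: 4.

4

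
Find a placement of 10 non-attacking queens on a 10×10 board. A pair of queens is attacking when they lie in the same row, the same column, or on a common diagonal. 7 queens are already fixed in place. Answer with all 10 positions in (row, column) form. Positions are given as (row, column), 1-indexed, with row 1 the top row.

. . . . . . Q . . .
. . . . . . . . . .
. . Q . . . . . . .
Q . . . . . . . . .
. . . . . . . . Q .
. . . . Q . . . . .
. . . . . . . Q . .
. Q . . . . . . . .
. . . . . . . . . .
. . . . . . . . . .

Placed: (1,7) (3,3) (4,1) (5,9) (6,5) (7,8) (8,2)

(1,7) (2,10) (3,3) (4,1) (5,9) (6,5) (7,8) (8,2) (9,4) (10,6)

Row 2: attacked by (1,7)→{6,7,8}; (3,3)→{2,3,4}; (4,1)→{1,3}; (5,9)→{6,9}; (6,5)→{1,5,9}; (7,8)→{3,8}; (8,2)→{2,8}. Safe: 10. Place at column 10.
Row 9: attacked by (1,7)→{7}; (2,10)→{3,10}; (3,3)→{3,9}; (4,1)→{1,6}; (5,9)→{5,9}; (6,5)→{2,5,8}; (7,8)→{6,8,10}; (8,2)→{1,2,3}. Safe: 4. Place at column 4.
Row 10: attacked by (1,7)→{7}; (2,10)→{2,10}; (3,3)→{3,10}; (4,1)→{1,7}; (5,9)→{4,9}; (6,5)→{1,5,9}; (7,8)→{5,8}; (8,2)→{2,4}; (9,4)→{3,4,5}. Safe: 6. Place at column 6.
Columns [7, 10, 3, 1, 9, 5, 8, 2, 4, 6], r−c [-6, -8, 0, 3, -4, 1, -1, 6, 5, 4], r+c [8, 12, 6, 5, 14, 11, 15, 10, 13, 16] are all distinct, so no two queens attack.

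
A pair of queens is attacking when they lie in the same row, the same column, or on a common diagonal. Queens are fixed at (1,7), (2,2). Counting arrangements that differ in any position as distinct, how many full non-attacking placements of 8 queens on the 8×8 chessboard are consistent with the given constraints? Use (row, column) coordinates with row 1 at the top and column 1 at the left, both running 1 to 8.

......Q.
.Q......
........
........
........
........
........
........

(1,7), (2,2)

2

Branch on row 3: col 4 → 1; col 6 → 1; col 8 → 0.
Sum: 1 + 1 + 0 = 2.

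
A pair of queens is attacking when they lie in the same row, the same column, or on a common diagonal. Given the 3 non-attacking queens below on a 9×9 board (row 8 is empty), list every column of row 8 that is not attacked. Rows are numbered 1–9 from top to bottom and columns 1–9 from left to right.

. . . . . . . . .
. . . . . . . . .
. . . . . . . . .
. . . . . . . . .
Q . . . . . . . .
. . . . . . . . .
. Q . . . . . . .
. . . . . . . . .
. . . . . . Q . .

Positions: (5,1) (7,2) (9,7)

columns 5, 9

(5,1) attacks row 8 at column 1 and diagonals 4.
(7,2) attacks row 8 at column 2 and diagonals 1, 3.
(9,7) attacks row 8 at column 7 and diagonals 6, 8.
Attacked columns: {1, 2, 3, 4, 6, 7, 8}. Safe: {5, 9}.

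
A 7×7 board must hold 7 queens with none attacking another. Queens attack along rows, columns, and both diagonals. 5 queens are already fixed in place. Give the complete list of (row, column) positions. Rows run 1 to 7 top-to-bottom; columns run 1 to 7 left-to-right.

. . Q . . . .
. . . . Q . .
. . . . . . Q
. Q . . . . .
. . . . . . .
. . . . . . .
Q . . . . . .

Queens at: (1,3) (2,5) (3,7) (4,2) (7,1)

Row 5: attacked by (1,3)→{3,7}; (2,5)→{2,5}; (3,7)→{5,7}; (4,2)→{1,2,3}; (7,1)→{1,3}. Safe: 4, 6. Place at column 4.
Row 6: attacked by (1,3)→{3}; (2,5)→{1,5}; (3,7)→{4,7}; (4,2)→{2,4}; (5,4)→{3,4,5}; (7,1)→{1,2}. Safe: 6. Place at column 6.
Columns [3, 5, 7, 2, 4, 6, 1], r−c [-2, -3, -4, 2, 1, 0, 6], r+c [4, 7, 10, 6, 9, 12, 8] are all distinct, so no two queens attack.

(1,3) (2,5) (3,7) (4,2) (5,4) (6,6) (7,1)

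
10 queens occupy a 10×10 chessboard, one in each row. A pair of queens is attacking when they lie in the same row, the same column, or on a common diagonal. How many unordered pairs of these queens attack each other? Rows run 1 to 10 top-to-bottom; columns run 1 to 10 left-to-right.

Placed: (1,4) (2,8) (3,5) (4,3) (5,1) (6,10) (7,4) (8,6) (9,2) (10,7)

3

Same column: (1,4)–(7,4) (column 4).
Same diagonal: (7,4)–(9,2) (|7−9| = |4−2| = 2); (7,4)–(10,7) (|7−10| = |4−7| = 3).
Total attacking pairs: 3.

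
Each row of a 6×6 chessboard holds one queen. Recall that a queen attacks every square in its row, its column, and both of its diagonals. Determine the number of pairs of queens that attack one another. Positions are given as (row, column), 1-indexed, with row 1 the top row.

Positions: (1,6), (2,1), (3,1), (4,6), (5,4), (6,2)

Same column: (1,6)–(4,6) (column 6); (2,1)–(3,1) (column 1).
Same diagonal: (2,1)–(5,4) (|2−5| = |1−4| = 3).
Total attacking pairs: 3.

3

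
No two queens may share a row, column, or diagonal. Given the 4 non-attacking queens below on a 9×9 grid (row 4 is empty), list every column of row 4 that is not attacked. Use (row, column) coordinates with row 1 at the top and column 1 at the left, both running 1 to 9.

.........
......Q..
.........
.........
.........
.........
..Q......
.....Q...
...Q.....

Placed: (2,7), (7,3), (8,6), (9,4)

(2,7) attacks row 4 at column 7 and diagonals 5, 9.
(7,3) attacks row 4 at column 3 and diagonals 6.
(8,6) attacks row 4 at column 6 and diagonals 2.
(9,4) attacks row 4 at column 4 and diagonals 9.
Attacked columns: {2, 3, 4, 5, 6, 7, 9}. Safe: {1, 8}.

columns 1, 8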